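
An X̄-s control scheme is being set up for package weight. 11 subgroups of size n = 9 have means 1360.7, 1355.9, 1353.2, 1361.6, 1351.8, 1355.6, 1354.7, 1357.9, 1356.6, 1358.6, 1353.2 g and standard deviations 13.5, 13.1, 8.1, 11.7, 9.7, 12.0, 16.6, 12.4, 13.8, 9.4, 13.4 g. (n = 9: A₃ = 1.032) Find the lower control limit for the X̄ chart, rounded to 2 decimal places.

1343.80

X̄̄ = (1360.7 + 1355.9 + 1353.2 + 1361.6 + 1351.8 + 1355.6 + 1354.7 + 1357.9 + 1356.6 + 1358.6 + 1353.2) / 11 = 1356.3455
s̄ = (13.5 + 13.1 + 8.1 + 11.7 + 9.7 + 12.0 + 16.6 + 12.4 + 13.8 + 9.4 + 13.4) / 11 = 12.1545
LCL = X̄̄ − A₃·s̄ = 1356.3455 − 1.032 × 12.1545 = 1343.8020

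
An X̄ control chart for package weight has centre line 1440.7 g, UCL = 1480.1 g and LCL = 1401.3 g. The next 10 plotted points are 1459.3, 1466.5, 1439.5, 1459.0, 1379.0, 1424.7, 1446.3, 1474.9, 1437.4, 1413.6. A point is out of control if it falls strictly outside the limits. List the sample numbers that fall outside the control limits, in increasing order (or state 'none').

Compare each point to [1401.3, 1480.1]: sample 5 = 1379.0 < LCL.

5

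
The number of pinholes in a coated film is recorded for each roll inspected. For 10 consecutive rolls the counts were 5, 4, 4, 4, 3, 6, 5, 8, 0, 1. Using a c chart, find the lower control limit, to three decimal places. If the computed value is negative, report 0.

0.000

c̄ = (5 + 4 + 4 + 4 + 3 + 6 + 5 + 8 + 0 + 1) / 10 = 40 / 10 = 4.0000
LCL = c̄ − 3√c̄ = 4.0000 − 3 × 2.0000 = -2.0000 → 0 (cannot be negative)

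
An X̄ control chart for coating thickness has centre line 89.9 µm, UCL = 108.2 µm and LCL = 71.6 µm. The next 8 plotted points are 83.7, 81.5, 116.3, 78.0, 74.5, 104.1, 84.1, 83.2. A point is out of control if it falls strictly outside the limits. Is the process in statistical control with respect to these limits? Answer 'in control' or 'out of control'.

Compare each point to [71.6, 108.2]: sample 3 = 116.3 > UCL.

out of control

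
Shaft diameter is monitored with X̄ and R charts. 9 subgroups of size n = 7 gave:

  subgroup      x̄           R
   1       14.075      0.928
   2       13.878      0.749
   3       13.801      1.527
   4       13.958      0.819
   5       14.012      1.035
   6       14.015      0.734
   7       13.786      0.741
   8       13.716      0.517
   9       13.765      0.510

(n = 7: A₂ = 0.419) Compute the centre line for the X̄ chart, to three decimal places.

X̄̄ = (14.075 + 13.878 + 13.801 + 13.958 + 14.012 + 14.015 + 13.786 + 13.716 + 13.765) / 9 = 125.0060 / 9 = 13.8896
CL = X̄̄ = 13.8896

13.890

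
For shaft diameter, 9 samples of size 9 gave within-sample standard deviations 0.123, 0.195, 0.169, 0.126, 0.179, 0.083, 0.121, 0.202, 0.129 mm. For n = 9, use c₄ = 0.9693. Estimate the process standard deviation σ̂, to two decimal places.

0.15

s̄ = (0.123 + 0.195 + 0.169 + 0.126 + 0.179 + 0.083 + 0.121 + 0.202 + 0.129) / 9 = 0.1474
σ̂ = s̄ / c₄ = 0.1474 / 0.9693 = 0.1521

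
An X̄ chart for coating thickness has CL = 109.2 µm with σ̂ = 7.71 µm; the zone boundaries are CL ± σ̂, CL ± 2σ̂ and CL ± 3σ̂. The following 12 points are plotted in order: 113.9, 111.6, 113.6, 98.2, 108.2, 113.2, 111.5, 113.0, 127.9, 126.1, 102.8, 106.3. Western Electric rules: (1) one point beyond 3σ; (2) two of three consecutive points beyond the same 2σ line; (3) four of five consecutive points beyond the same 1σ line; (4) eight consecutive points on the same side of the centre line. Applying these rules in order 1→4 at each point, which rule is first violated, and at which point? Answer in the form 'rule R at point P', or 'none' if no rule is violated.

rule 2 at point 10

Zone of each point (C = within 1σ̂, B = 1σ̂–2σ̂, A = 2σ̂–3σ̂, * = beyond 3σ̂; sign = side of CL): 1:+C, 2:+C, 3:+C, 4:-B, 5:-C, 6:+C, 7:+C, 8:+C, 9:+A, 10:+A, 11:-C, 12:-C
Rule 2 (two of three consecutive points beyond the same 2σ limit) is satisfied at point 10.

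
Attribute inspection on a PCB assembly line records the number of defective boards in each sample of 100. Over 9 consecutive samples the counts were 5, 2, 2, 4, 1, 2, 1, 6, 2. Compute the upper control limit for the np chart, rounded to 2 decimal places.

7.71

p̄ = Σdᵢ / (k·n) = 25 / (9 × 100) = 0.02778
UCL = np̄ + 3·√(np̄(1−p̄)) = 2.7778 + 3 × √(2.7778×0.97222) = 2.7778 + 3 × 1.6434 = 7.7078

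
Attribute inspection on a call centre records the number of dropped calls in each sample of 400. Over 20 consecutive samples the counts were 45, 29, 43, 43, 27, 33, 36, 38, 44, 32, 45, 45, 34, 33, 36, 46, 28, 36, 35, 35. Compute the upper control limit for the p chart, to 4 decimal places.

0.1364

p̄ = Σdᵢ / (k·n) = 743 / (20 × 400) = 0.09287
UCL = p̄ + 3·√(p̄(1−p̄)/n) = 0.09287 + 3 × √(0.09287×0.90712/400) = 0.09287 + 3 × 0.01451 = 0.13641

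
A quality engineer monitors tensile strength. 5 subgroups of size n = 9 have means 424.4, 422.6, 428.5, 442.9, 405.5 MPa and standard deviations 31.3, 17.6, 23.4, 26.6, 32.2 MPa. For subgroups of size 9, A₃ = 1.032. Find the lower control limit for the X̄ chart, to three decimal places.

397.721

X̄̄ = (424.4 + 422.6 + 428.5 + 442.9 + 405.5) / 5 = 424.7800
s̄ = (31.3 + 17.6 + 23.4 + 26.6 + 32.2) / 5 = 26.2200
LCL = X̄̄ − A₃·s̄ = 424.7800 − 1.032 × 26.2200 = 397.7210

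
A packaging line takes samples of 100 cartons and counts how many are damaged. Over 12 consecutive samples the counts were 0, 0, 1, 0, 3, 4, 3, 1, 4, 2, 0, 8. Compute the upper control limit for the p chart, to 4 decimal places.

p̄ = Σdᵢ / (k·n) = 26 / (12 × 100) = 0.02167
UCL = p̄ + 3·√(p̄(1−p̄)/n) = 0.02167 + 3 × √(0.02167×0.97833/100) = 0.02167 + 3 × 0.01456 = 0.06534

0.0653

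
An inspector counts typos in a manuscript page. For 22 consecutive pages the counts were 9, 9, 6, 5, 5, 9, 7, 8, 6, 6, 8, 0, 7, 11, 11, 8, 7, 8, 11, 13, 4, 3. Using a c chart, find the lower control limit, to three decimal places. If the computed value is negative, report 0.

0.000

c̄ = (9 + 9 + 6 + 5 + 5 + 9 + 7 + 8 + 6 + 6 + 8 + 0 + 7 + 11 + 11 + 8 + 7 + 8 + 11 + 13 + 4 + 3) / 22 = 161 / 22 = 7.3182
LCL = c̄ − 3√c̄ = 7.3182 − 3 × 2.7052 = -0.7975 → 0 (cannot be negative)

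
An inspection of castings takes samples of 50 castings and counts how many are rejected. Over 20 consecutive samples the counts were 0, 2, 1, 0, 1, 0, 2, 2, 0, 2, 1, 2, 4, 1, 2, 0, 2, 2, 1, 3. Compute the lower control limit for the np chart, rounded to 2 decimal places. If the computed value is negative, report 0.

p̄ = Σdᵢ / (k·n) = 28 / (20 × 50) = 0.02800
LCL = np̄ − 3·√(np̄(1−p̄)) = 1.4000 − 3 × 1.1665 = -2.0996 → 0 (negative, so LCL = 0)

0.00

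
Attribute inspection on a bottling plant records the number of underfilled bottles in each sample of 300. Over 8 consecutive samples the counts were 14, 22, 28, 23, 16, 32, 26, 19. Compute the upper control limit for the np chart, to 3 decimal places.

p̄ = Σdᵢ / (k·n) = 180 / (8 × 300) = 0.07500
UCL = np̄ + 3·√(np̄(1−p̄)) = 22.5000 + 3 × √(22.5000×0.92500) = 22.5000 + 3 × 4.5621 = 36.1862

36.186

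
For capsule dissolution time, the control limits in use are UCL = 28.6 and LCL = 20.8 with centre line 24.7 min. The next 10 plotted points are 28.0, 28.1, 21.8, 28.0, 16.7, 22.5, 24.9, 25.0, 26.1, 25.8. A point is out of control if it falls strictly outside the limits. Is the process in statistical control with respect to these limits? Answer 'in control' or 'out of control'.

out of control

Compare each point to [20.8, 28.6]: sample 5 = 16.7 < LCL.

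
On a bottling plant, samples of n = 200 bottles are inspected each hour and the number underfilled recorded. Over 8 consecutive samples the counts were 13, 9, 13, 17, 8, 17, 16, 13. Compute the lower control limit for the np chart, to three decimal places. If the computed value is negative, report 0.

2.698

p̄ = Σdᵢ / (k·n) = 106 / (8 × 200) = 0.06625
LCL = np̄ − 3·√(np̄(1−p̄)) = 13.2500 − 3 × 3.5174 = 2.6978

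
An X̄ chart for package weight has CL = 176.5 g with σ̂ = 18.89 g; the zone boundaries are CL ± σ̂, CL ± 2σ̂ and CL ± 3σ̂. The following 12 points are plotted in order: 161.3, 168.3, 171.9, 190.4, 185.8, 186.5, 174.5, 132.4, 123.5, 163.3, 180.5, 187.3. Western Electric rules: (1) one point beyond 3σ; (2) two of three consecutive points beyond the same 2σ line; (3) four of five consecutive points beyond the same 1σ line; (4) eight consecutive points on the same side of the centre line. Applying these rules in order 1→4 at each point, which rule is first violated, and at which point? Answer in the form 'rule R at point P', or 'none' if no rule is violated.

rule 2 at point 9

Zone of each point (C = within 1σ̂, B = 1σ̂–2σ̂, A = 2σ̂–3σ̂, * = beyond 3σ̂; sign = side of CL): 1:-C, 2:-C, 3:-C, 4:+C, 5:+C, 6:+C, 7:-C, 8:-A, 9:-A, 10:-C, 11:+C, 12:+C
Rule 2 (two of three consecutive points beyond the same 2σ limit) is satisfied at point 9.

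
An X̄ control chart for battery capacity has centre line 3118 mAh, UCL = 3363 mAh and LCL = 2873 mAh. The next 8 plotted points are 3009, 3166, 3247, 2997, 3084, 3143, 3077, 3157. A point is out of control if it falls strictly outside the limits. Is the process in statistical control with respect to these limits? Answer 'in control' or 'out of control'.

All 8 points lie within [2873, 3363].

in control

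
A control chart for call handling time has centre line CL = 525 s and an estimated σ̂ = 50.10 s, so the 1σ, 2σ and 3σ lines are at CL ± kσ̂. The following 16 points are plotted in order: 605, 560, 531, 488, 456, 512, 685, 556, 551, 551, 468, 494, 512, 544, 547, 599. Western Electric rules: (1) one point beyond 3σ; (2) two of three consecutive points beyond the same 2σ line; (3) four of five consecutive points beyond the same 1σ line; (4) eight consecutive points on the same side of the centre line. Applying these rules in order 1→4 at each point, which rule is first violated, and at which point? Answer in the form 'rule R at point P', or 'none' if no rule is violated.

rule 1 at point 7

Zone of each point (C = within 1σ̂, B = 1σ̂–2σ̂, A = 2σ̂–3σ̂, * = beyond 3σ̂; sign = side of CL): 1:+B, 2:+C, 3:+C, 4:-C, 5:-B, 6:-C, 7:+*, 8:+C, 9:+C, 10:+C, 11:-B, 12:-C, 13:-C, 14:+C, 15:+C, 16:+B
Rule 1 (one point beyond the 3σ limits) is satisfied at point 7.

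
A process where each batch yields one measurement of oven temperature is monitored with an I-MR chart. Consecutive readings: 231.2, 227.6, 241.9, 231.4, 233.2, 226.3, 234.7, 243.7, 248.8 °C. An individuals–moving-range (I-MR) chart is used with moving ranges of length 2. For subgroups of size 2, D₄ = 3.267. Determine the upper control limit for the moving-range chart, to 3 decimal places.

Moving ranges: 3.6, 14.3, 10.5, 1.8, 6.9, 8.4, 9.0, 5.1; M̄R̄ = 59.6000 / 8 = 7.4500
UCL_MR = D₄·M̄R̄ = 3.267 × 7.4500 = 24.3392

24.339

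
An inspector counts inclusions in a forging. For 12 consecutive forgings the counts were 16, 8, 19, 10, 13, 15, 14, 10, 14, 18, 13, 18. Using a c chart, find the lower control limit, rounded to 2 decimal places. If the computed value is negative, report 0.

c̄ = (16 + 8 + 19 + 10 + 13 + 15 + 14 + 10 + 14 + 18 + 13 + 18) / 12 = 168 / 12 = 14.0000
LCL = c̄ − 3√c̄ = 14.0000 − 3 × 3.7417 = 2.7750

2.78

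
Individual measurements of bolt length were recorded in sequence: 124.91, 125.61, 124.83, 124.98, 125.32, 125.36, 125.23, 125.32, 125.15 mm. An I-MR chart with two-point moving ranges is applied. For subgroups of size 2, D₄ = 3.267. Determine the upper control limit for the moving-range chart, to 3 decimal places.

0.980

Moving ranges: 0.70, 0.78, 0.15, 0.34, 0.04, 0.13, 0.09, 0.17; M̄R̄ = 2.4000 / 8 = 0.3000
UCL_MR = D₄·M̄R̄ = 3.267 × 0.3000 = 0.9801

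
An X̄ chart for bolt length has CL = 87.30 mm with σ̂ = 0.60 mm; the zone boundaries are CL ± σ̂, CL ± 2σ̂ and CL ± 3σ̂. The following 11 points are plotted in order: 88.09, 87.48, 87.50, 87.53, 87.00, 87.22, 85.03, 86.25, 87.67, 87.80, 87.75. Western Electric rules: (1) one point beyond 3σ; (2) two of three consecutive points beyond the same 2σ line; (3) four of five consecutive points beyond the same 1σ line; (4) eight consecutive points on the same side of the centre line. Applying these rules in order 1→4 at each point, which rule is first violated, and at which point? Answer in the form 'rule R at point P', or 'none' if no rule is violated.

Zone of each point (C = within 1σ̂, B = 1σ̂–2σ̂, A = 2σ̂–3σ̂, * = beyond 3σ̂; sign = side of CL): 1:+B, 2:+C, 3:+C, 4:+C, 5:-C, 6:-C, 7:-*, 8:-B, 9:+C, 10:+C, 11:+C
Rule 1 (one point beyond the 3σ limits) is satisfied at point 7.

rule 1 at point 7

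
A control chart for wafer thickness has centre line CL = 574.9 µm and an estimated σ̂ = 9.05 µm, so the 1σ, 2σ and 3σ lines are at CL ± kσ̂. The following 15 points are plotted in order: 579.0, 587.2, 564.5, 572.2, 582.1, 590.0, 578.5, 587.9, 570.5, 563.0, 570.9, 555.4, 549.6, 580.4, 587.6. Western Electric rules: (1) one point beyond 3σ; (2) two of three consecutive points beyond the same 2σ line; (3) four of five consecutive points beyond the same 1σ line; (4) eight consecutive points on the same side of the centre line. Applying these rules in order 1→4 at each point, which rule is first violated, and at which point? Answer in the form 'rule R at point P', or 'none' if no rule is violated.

Zone of each point (C = within 1σ̂, B = 1σ̂–2σ̂, A = 2σ̂–3σ̂, * = beyond 3σ̂; sign = side of CL): 1:+C, 2:+B, 3:-B, 4:-C, 5:+C, 6:+B, 7:+C, 8:+B, 9:-C, 10:-B, 11:-C, 12:-A, 13:-A, 14:+C, 15:+B
Rule 2 (two of three consecutive points beyond the same 2σ limit) is satisfied at point 13.

rule 2 at point 13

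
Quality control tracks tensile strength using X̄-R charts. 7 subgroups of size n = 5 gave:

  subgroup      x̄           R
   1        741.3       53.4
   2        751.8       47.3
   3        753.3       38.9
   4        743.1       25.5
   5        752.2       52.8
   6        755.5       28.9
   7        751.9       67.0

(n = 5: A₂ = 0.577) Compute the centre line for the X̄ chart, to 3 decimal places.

749.871

X̄̄ = (741.3 + 751.8 + 753.3 + 743.1 + 752.2 + 755.5 + 751.9) / 7 = 5249.1000 / 7 = 749.8714
CL = X̄̄ = 749.8714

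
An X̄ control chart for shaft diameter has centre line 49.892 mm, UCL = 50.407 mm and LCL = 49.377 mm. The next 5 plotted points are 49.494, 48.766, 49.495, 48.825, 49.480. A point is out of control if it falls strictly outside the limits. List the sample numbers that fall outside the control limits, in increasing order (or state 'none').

2, 4

Compare each point to [49.377, 50.407]: sample 2 = 48.766 < LCL; sample 4 = 48.825 < LCL.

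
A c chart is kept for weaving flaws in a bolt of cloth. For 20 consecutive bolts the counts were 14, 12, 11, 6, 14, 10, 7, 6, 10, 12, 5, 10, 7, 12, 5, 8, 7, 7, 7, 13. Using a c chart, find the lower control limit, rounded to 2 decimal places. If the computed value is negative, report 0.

0.08

c̄ = (14 + 12 + 11 + 6 + 14 + 10 + 7 + 6 + 10 + 12 + 5 + 10 + 7 + 12 + 5 + 8 + 7 + 7 + 7 + 13) / 20 = 183 / 20 = 9.1500
LCL = c̄ − 3√c̄ = 9.1500 − 3 × 3.0249 = 0.0753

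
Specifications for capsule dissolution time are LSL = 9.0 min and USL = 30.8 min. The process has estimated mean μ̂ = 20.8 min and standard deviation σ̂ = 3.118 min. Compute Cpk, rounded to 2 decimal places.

1.07

Cpu = (USL − μ̂) / (3σ̂) = (30.8 − 20.8) / (3 × 3.118) = 1.0691; Cpl = (μ̂ − LSL) / (3σ̂) = (20.8 − 9.0) / (3 × 3.118) = 1.2615; Cpk = min(Cpu, Cpl) = 1.0691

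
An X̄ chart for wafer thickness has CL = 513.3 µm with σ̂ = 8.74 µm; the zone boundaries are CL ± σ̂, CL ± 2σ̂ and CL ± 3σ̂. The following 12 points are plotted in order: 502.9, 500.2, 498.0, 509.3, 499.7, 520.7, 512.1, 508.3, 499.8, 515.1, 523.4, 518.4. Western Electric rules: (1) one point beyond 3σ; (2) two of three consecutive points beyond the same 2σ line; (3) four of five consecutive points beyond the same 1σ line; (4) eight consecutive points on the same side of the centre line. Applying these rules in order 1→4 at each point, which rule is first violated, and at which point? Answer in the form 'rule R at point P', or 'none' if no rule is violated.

Zone of each point (C = within 1σ̂, B = 1σ̂–2σ̂, A = 2σ̂–3σ̂, * = beyond 3σ̂; sign = side of CL): 1:-B, 2:-B, 3:-B, 4:-C, 5:-B, 6:+C, 7:-C, 8:-C, 9:-B, 10:+C, 11:+B, 12:+C
Rule 3 (four of five consecutive points beyond the same 1σ limit) is satisfied at point 5.

rule 3 at point 5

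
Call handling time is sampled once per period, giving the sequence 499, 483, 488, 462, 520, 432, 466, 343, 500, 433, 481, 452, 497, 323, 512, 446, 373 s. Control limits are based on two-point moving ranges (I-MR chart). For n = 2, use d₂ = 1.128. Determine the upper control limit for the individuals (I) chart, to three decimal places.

X̄ = (499 + 483 + 488 + 462 + 520 + 432 + 466 + 343 + 500 + 433 + 481 + 452 + 497 + 323 + 512 + 446 + 373) / 17 = 453.5294
Moving ranges: 16, 5, 26, 58, 88, 34, 123, 157, 67, 48, 29, 45, 174, 189, 66, 73; M̄R̄ = 1198.0000 / 16 = 74.8750
UCL = X̄ + 3·M̄R̄/d₂ = 453.5294 + 3 × 74.8750 / 1.128 = 652.6651

652.665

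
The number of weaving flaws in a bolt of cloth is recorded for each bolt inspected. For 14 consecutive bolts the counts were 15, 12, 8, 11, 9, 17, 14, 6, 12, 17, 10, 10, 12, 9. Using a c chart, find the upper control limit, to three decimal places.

21.776

c̄ = (15 + 12 + 8 + 11 + 9 + 17 + 14 + 6 + 12 + 17 + 10 + 10 + 12 + 9) / 14 = 162 / 14 = 11.5714
UCL = c̄ + 3√c̄ = 11.5714 + 3 × √11.5714 = 11.5714 + 3 × 3.4017 = 21.7765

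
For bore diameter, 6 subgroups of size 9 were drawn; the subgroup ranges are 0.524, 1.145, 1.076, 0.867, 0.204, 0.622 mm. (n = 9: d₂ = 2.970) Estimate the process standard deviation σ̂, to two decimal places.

0.25

R̄ = (0.524 + 1.145 + 1.076 + 0.867 + 0.204 + 0.622) / 6 = 0.7397
σ̂ = R̄ / d₂ = 0.7397 / 2.970 = 0.2490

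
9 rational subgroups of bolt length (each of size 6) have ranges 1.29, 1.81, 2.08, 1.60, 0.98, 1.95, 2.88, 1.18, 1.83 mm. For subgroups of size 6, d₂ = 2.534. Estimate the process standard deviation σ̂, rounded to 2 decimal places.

R̄ = (1.29 + 1.81 + 2.08 + 1.60 + 0.98 + 1.95 + 2.88 + 1.18 + 1.83) / 9 = 1.7333
σ̂ = R̄ / d₂ = 1.7333 / 2.534 = 0.6840

0.68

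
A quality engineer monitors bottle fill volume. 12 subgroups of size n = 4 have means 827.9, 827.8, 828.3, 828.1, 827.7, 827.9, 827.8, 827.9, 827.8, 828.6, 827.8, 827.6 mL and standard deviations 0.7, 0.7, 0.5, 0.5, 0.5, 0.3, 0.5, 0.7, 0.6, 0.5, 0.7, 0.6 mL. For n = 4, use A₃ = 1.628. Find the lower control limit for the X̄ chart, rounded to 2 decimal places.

X̄̄ = (827.9 + 827.8 + 828.3 + 828.1 + 827.7 + 827.9 + 827.8 + 827.9 + 827.8 + 828.6 + 827.8 + 827.6) / 12 = 827.9333
s̄ = (0.7 + 0.7 + 0.5 + 0.5 + 0.5 + 0.3 + 0.5 + 0.7 + 0.6 + 0.5 + 0.7 + 0.6) / 12 = 0.5667
LCL = X̄̄ − A₃·s̄ = 827.9333 − 1.628 × 0.5667 = 827.0108

827.01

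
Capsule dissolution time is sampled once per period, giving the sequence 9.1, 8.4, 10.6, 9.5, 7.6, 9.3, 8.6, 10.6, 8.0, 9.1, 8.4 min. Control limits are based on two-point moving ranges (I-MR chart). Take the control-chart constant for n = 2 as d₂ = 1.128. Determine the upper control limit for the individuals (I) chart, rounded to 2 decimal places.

X̄ = (9.1 + 8.4 + 10.6 + 9.5 + 7.6 + 9.3 + 8.6 + 10.6 + 8.0 + 9.1 + 8.4) / 11 = 9.0182
Moving ranges: 0.7, 2.2, 1.1, 1.9, 1.7, 0.7, 2.0, 2.6, 1.1, 0.7; M̄R̄ = 14.7000 / 10 = 1.4700
UCL = X̄ + 3·M̄R̄/d₂ = 9.0182 + 3 × 1.4700 / 1.128 = 12.9278

12.93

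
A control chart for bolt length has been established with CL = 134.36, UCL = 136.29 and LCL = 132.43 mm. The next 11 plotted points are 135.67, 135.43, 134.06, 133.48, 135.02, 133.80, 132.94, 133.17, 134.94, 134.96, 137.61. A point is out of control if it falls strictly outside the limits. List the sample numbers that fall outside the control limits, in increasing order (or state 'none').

Compare each point to [132.43, 136.29]: sample 11 = 137.61 > UCL.

11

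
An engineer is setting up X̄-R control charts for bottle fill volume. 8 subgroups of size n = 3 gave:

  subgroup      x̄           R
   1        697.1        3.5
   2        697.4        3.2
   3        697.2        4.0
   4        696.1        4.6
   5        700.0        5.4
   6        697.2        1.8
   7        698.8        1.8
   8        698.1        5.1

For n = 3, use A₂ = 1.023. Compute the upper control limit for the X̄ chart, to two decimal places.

701.50

X̄̄ = (697.1 + 697.4 + 697.2 + 696.1 + 700.0 + 697.2 + 698.8 + 698.1) / 8 = 5581.9000 / 8 = 697.7375
R̄ = (3.5 + 3.2 + 4.0 + 4.6 + 5.4 + 1.8 + 1.8 + 5.1) / 8 = 29.4000 / 8 = 3.6750
UCL = X̄̄ + A₂·R̄ = 697.7375 + 1.023 × 3.6750 = 701.4970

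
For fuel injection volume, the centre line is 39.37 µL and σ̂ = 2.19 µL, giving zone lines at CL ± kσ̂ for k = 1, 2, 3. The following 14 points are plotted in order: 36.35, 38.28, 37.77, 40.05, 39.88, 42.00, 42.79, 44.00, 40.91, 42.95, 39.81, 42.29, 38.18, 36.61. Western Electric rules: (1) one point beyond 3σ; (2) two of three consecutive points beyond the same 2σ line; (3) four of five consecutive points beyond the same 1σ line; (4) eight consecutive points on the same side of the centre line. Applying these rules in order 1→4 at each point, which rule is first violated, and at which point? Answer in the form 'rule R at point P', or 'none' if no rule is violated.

rule 3 at point 10

Zone of each point (C = within 1σ̂, B = 1σ̂–2σ̂, A = 2σ̂–3σ̂, * = beyond 3σ̂; sign = side of CL): 1:-B, 2:-C, 3:-C, 4:+C, 5:+C, 6:+B, 7:+B, 8:+A, 9:+C, 10:+B, 11:+C, 12:+B, 13:-C, 14:-B
Rule 3 (four of five consecutive points beyond the same 1σ limit) is satisfied at point 10.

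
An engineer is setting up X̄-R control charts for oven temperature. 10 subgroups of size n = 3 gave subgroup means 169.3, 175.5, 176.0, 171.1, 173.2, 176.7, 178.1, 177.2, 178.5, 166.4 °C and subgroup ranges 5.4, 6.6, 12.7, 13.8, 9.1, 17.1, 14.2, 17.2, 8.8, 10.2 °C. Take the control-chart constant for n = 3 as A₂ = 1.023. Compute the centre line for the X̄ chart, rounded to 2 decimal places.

174.20

X̄̄ = (169.3 + 175.5 + 176.0 + 171.1 + 173.2 + 176.7 + 178.1 + 177.2 + 178.5 + 166.4) / 10 = 1742.0000 / 10 = 174.2000
CL = X̄̄ = 174.2000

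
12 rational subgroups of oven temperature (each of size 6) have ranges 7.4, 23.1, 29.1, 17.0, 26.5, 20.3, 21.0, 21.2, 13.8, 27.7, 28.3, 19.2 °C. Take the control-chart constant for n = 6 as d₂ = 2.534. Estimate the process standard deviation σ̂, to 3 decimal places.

8.373

R̄ = (7.4 + 23.1 + 29.1 + 17.0 + 26.5 + 20.3 + 21.0 + 21.2 + 13.8 + 27.7 + 28.3 + 19.2) / 12 = 21.2167
σ̂ = R̄ / d₂ = 21.2167 / 2.534 = 8.3728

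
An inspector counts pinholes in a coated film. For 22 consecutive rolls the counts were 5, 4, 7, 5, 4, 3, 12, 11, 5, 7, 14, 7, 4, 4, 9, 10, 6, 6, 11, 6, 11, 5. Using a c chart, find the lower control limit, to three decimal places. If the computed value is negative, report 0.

0.000

c̄ = (5 + 4 + 7 + 5 + 4 + 3 + 12 + 11 + 5 + 7 + 14 + 7 + 4 + 4 + 9 + 10 + 6 + 6 + 11 + 6 + 11 + 5) / 22 = 156 / 22 = 7.0909
LCL = c̄ − 3√c̄ = 7.0909 − 3 × 2.6629 = -0.8977 → 0 (cannot be negative)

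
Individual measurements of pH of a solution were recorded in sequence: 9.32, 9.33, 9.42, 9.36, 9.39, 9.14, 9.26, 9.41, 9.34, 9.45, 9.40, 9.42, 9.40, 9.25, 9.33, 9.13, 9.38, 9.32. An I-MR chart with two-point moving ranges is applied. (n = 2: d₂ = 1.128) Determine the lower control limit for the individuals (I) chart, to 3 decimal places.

9.067

X̄ = (9.32 + 9.33 + 9.42 + 9.36 + 9.39 + 9.14 + 9.26 + 9.41 + 9.34 + 9.45 + 9.40 + 9.42 + 9.40 + 9.25 + 9.33 + 9.13 + 9.38 + 9.32) / 18 = 9.3361
Moving ranges: 0.01, 0.09, 0.06, 0.03, 0.25, 0.12, 0.15, 0.07, 0.11, 0.05, 0.02, 0.02, 0.15, 0.08, 0.20, 0.25, 0.06; M̄R̄ = 1.7200 / 17 = 0.1012
LCL = X̄ − 3·M̄R̄/d₂ = 9.3361 − 3 × 0.1012 / 1.128 = 9.0670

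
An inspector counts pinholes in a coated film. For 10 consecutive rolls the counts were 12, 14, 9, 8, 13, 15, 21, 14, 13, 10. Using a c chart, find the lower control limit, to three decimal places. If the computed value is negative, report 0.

c̄ = (12 + 14 + 9 + 8 + 13 + 15 + 21 + 14 + 13 + 10) / 10 = 129 / 10 = 12.9000
LCL = c̄ − 3√c̄ = 12.9000 − 3 × 3.5917 = 2.1250

2.125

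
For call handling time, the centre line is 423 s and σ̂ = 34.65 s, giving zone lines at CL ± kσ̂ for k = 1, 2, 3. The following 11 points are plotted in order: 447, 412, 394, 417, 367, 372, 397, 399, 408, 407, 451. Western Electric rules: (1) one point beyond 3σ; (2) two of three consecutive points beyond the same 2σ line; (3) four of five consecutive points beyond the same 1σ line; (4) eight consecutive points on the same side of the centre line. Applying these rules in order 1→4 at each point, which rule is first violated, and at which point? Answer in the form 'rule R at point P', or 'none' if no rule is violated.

Zone of each point (C = within 1σ̂, B = 1σ̂–2σ̂, A = 2σ̂–3σ̂, * = beyond 3σ̂; sign = side of CL): 1:+C, 2:-C, 3:-C, 4:-C, 5:-B, 6:-B, 7:-C, 8:-C, 9:-C, 10:-C, 11:+C
Rule 4 (eight consecutive points on the same side of the centre line) is satisfied at point 9.

rule 4 at point 9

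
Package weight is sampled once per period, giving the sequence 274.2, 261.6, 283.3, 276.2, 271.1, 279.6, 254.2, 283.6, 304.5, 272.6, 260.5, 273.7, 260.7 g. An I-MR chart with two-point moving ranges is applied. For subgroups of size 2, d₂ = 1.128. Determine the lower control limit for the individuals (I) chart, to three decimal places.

228.997

X̄ = (274.2 + 261.6 + 283.3 + 276.2 + 271.1 + 279.6 + 254.2 + 283.6 + 304.5 + 272.6 + 260.5 + 273.7 + 260.7) / 13 = 273.5231
Moving ranges: 12.6, 21.7, 7.1, 5.1, 8.5, 25.4, 29.4, 20.9, 31.9, 12.1, 13.2, 13.0; M̄R̄ = 200.9000 / 12 = 16.7417
LCL = X̄ − 3·M̄R̄/d₂ = 273.5231 − 3 × 16.7417 / 1.128 = 228.9974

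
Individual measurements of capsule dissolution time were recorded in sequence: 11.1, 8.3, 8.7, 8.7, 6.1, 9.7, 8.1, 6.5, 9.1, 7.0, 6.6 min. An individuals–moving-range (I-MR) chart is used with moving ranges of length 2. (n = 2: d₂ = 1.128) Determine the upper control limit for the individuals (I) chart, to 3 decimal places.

12.880

X̄ = (11.1 + 8.3 + 8.7 + 8.7 + 6.1 + 9.7 + 8.1 + 6.5 + 9.1 + 7.0 + 6.6) / 11 = 8.1727
Moving ranges: 2.8, 0.4, 0.0, 2.6, 3.6, 1.6, 1.6, 2.6, 2.1, 0.4; M̄R̄ = 17.7000 / 10 = 1.7700
UCL = X̄ + 3·M̄R̄/d₂ = 8.1727 + 3 × 1.7700 / 1.128 = 12.8802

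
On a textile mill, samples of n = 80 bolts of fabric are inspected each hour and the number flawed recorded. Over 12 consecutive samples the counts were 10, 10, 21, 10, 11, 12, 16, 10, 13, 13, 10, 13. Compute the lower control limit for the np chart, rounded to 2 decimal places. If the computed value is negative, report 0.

p̄ = Σdᵢ / (k·n) = 149 / (12 × 80) = 0.15521
LCL = np̄ − 3·√(np̄(1−p̄)) = 12.4167 − 3 × 3.2387 = 2.7004

2.70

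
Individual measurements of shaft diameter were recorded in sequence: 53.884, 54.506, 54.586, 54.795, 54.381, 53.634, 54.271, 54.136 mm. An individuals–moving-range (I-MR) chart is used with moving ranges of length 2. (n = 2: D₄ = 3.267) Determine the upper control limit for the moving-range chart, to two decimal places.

1.33

Moving ranges: 0.622, 0.080, 0.209, 0.414, 0.747, 0.637, 0.135; M̄R̄ = 2.8440 / 7 = 0.4063
UCL_MR = D₄·M̄R̄ = 3.267 × 0.4063 = 1.3273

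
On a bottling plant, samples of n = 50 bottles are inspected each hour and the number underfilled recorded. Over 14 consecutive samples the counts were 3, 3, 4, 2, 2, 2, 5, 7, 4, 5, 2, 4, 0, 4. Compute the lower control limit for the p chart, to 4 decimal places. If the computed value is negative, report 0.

p̄ = Σdᵢ / (k·n) = 47 / (14 × 50) = 0.06714
LCL = p̄ − 3·√(p̄(1−p̄)/n) = 0.06714 − 3 × 0.03539 = -0.03904 → 0 (negative, so LCL = 0)

0.0000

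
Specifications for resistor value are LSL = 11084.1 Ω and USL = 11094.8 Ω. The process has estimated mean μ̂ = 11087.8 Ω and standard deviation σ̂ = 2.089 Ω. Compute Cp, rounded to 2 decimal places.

0.85

Cp = (USL − LSL) / (6σ̂) = (11094.8 − 11084.1) / (6 × 2.089) = 10.7000 / 12.5340 = 0.8537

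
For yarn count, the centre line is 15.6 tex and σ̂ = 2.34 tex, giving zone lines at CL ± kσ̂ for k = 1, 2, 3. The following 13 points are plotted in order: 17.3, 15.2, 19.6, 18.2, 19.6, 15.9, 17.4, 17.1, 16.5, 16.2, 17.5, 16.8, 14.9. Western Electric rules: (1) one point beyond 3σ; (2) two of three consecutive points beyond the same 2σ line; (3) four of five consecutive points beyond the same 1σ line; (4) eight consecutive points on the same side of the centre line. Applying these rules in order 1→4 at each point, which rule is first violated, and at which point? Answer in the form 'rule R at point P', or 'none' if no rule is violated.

rule 4 at point 10

Zone of each point (C = within 1σ̂, B = 1σ̂–2σ̂, A = 2σ̂–3σ̂, * = beyond 3σ̂; sign = side of CL): 1:+C, 2:-C, 3:+B, 4:+B, 5:+B, 6:+C, 7:+C, 8:+C, 9:+C, 10:+C, 11:+C, 12:+C, 13:-C
Rule 4 (eight consecutive points on the same side of the centre line) is satisfied at point 10.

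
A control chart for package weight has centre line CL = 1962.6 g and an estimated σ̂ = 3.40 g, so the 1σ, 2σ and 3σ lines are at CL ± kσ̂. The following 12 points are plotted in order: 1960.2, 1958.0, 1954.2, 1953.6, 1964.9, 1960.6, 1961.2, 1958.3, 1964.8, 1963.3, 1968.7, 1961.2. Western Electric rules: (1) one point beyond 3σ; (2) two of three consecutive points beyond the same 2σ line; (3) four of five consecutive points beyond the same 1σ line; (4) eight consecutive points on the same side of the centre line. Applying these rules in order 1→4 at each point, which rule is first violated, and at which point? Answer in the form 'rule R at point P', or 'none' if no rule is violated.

Zone of each point (C = within 1σ̂, B = 1σ̂–2σ̂, A = 2σ̂–3σ̂, * = beyond 3σ̂; sign = side of CL): 1:-C, 2:-B, 3:-A, 4:-A, 5:+C, 6:-C, 7:-C, 8:-B, 9:+C, 10:+C, 11:+B, 12:-C
Rule 2 (two of three consecutive points beyond the same 2σ limit) is satisfied at point 4.

rule 2 at point 4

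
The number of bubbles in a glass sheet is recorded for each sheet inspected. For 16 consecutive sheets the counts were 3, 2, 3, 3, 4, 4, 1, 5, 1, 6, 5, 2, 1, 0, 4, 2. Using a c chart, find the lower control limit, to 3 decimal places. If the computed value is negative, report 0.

0.000

c̄ = (3 + 2 + 3 + 3 + 4 + 4 + 1 + 5 + 1 + 6 + 5 + 2 + 1 + 0 + 4 + 2) / 16 = 46 / 16 = 2.8750
LCL = c̄ − 3√c̄ = 2.8750 − 3 × 1.6956 = -2.2117 → 0 (cannot be negative)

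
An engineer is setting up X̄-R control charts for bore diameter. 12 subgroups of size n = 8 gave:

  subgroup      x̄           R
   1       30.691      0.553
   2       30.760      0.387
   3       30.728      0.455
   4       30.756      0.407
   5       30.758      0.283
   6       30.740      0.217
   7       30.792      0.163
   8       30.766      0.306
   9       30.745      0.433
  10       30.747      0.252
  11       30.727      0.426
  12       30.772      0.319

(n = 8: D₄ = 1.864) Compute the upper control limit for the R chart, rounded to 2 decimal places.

0.65

R̄ = (0.553 + 0.387 + 0.455 + 0.407 + 0.283 + 0.217 + 0.163 + 0.306 + 0.433 + 0.252 + 0.426 + 0.319) / 12 = 4.2010 / 12 = 0.3501
UCL_R = D₄·R̄ = 1.864 × 0.3501 = 0.6526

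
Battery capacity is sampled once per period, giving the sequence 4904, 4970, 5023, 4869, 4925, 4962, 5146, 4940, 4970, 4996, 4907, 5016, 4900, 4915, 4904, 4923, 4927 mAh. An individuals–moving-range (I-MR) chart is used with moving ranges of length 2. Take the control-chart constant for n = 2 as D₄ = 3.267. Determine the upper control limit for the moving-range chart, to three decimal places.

239.920

Moving ranges: 66, 53, 154, 56, 37, 184, 206, 30, 26, 89, 109, 116, 15, 11, 19, 4; M̄R̄ = 1175.0000 / 16 = 73.4375
UCL_MR = D₄·M̄R̄ = 3.267 × 73.4375 = 239.9203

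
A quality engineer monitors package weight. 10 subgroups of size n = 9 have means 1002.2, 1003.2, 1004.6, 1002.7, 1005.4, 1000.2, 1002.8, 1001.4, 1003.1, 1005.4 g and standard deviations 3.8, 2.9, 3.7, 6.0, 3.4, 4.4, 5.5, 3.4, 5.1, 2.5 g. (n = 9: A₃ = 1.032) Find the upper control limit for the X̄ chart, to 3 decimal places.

1007.300

X̄̄ = (1002.2 + 1003.2 + 1004.6 + 1002.7 + 1005.4 + 1000.2 + 1002.8 + 1001.4 + 1003.1 + 1005.4) / 10 = 1003.1000
s̄ = (3.8 + 2.9 + 3.7 + 6.0 + 3.4 + 4.4 + 5.5 + 3.4 + 5.1 + 2.5) / 10 = 4.0700
UCL = X̄̄ + A₃·s̄ = 1003.1000 + 1.032 × 4.0700 = 1007.3002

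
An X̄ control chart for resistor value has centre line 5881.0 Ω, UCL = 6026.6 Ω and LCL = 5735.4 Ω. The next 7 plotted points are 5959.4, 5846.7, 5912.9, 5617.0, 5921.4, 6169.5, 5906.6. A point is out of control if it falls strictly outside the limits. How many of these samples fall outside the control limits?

Compare each point to [5735.4, 6026.6]: sample 4 = 5617.0 < LCL; sample 6 = 6169.5 > UCL.

2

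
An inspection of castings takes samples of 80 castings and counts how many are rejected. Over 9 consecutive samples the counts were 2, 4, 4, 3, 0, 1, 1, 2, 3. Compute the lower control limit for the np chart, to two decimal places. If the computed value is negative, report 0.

p̄ = Σdᵢ / (k·n) = 20 / (9 × 80) = 0.02778
LCL = np̄ − 3·√(np̄(1−p̄)) = 2.2222 − 3 × 1.4699 = -2.1874 → 0 (negative, so LCL = 0)

0.00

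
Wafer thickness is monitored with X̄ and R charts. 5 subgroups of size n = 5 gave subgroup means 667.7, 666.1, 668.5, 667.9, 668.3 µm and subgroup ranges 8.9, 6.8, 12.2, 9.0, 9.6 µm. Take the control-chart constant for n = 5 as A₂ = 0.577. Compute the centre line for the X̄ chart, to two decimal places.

667.70

X̄̄ = (667.7 + 666.1 + 668.5 + 667.9 + 668.3) / 5 = 3338.5000 / 5 = 667.7000
CL = X̄̄ = 667.7000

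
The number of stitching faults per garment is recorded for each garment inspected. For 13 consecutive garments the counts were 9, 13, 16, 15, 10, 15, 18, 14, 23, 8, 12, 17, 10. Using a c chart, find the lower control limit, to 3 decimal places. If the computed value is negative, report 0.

c̄ = (9 + 13 + 16 + 15 + 10 + 15 + 18 + 14 + 23 + 8 + 12 + 17 + 10) / 13 = 180 / 13 = 13.8462
LCL = c̄ − 3√c̄ = 13.8462 − 3 × 3.7210 = 2.6830

2.683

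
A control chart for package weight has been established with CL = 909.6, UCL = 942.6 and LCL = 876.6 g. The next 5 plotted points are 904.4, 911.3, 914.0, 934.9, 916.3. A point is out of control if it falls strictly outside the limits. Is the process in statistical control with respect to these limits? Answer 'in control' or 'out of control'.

All 5 points lie within [876.6, 942.6].

in control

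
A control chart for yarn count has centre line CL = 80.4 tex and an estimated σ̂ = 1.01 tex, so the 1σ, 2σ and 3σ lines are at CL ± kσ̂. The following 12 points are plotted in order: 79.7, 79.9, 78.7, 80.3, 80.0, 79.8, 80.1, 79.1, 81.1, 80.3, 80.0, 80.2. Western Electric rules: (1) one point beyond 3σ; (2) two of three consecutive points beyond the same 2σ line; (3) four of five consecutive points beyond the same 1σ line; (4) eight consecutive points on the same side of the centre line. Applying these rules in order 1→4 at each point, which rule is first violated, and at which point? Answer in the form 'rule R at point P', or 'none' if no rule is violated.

rule 4 at point 8

Zone of each point (C = within 1σ̂, B = 1σ̂–2σ̂, A = 2σ̂–3σ̂, * = beyond 3σ̂; sign = side of CL): 1:-C, 2:-C, 3:-B, 4:-C, 5:-C, 6:-C, 7:-C, 8:-B, 9:+C, 10:-C, 11:-C, 12:-C
Rule 4 (eight consecutive points on the same side of the centre line) is satisfied at point 8.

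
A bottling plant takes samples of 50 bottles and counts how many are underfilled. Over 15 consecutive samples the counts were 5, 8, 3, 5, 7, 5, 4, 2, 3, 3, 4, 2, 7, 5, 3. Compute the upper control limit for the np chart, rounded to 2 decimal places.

p̄ = Σdᵢ / (k·n) = 66 / (15 × 50) = 0.08800
UCL = np̄ + 3·√(np̄(1−p̄)) = 4.4000 + 3 × √(4.4000×0.91200) = 4.4000 + 3 × 2.0032 = 10.4096

10.41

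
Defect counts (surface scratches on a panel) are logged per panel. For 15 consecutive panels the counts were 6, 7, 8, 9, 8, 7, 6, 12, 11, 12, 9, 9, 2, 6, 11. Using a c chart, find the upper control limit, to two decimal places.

c̄ = (6 + 7 + 8 + 9 + 8 + 7 + 6 + 12 + 11 + 12 + 9 + 9 + 2 + 6 + 11) / 15 = 123 / 15 = 8.2000
UCL = c̄ + 3√c̄ = 8.2000 + 3 × √8.2000 = 8.2000 + 3 × 2.8636 = 16.7907

16.79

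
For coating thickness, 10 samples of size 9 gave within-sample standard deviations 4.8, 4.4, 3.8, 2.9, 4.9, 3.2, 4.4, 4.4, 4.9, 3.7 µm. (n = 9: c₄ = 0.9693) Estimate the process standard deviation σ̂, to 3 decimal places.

4.271

s̄ = (4.8 + 4.4 + 3.8 + 2.9 + 4.9 + 3.2 + 4.4 + 4.4 + 4.9 + 3.7) / 10 = 4.1400
σ̂ = s̄ / c₄ = 4.1400 / 0.9693 = 4.2711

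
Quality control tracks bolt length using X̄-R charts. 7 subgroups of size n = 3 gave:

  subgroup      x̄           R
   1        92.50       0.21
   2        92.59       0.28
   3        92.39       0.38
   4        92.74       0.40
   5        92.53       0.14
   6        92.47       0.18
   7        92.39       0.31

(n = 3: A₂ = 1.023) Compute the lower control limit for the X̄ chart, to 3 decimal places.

X̄̄ = (92.50 + 92.59 + 92.39 + 92.74 + 92.53 + 92.47 + 92.39) / 7 = 647.6100 / 7 = 92.5157
R̄ = (0.21 + 0.28 + 0.38 + 0.40 + 0.14 + 0.18 + 0.31) / 7 = 1.9000 / 7 = 0.2714
LCL = X̄̄ − A₂·R̄ = 92.5157 − 1.023 × 0.2714 = 92.2380

92.238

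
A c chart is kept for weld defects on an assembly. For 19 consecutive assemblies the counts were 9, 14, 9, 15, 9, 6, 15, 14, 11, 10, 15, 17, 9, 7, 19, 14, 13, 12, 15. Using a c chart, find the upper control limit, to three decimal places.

c̄ = (9 + 14 + 9 + 15 + 9 + 6 + 15 + 14 + 11 + 10 + 15 + 17 + 9 + 7 + 19 + 14 + 13 + 12 + 15) / 19 = 233 / 19 = 12.2632
UCL = c̄ + 3√c̄ = 12.2632 + 3 × √12.2632 = 12.2632 + 3 × 3.5019 = 22.7688

22.769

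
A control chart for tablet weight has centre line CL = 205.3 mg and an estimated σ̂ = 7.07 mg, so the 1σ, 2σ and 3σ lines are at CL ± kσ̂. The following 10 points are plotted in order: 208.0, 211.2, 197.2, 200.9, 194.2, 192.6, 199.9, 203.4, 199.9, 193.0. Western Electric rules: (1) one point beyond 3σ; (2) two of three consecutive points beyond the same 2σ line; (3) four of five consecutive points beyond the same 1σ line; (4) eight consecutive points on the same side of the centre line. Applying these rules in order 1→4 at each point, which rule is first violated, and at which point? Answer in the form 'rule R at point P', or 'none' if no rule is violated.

Zone of each point (C = within 1σ̂, B = 1σ̂–2σ̂, A = 2σ̂–3σ̂, * = beyond 3σ̂; sign = side of CL): 1:+C, 2:+C, 3:-B, 4:-C, 5:-B, 6:-B, 7:-C, 8:-C, 9:-C, 10:-B
Rule 4 (eight consecutive points on the same side of the centre line) is satisfied at point 10.

rule 4 at point 10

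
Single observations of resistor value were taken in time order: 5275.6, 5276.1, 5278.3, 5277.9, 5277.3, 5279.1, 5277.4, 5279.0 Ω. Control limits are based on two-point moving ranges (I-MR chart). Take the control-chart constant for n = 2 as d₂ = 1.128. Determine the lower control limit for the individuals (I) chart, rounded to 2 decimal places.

5274.24

X̄ = (5275.6 + 5276.1 + 5278.3 + 5277.9 + 5277.3 + 5279.1 + 5277.4 + 5279.0) / 8 = 5277.5875
Moving ranges: 0.5, 2.2, 0.4, 0.6, 1.8, 1.7, 1.6; M̄R̄ = 8.8000 / 7 = 1.2571
LCL = X̄ − 3·M̄R̄/d₂ = 5277.5875 − 3 × 1.2571 / 1.128 = 5274.2440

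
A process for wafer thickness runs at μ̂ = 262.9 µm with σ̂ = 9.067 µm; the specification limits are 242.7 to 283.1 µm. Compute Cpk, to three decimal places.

Cpu = (USL − μ̂) / (3σ̂) = (283.1 − 262.9) / (3 × 9.067) = 0.7426; Cpl = (μ̂ − LSL) / (3σ̂) = (262.9 − 242.7) / (3 × 9.067) = 0.7426; Cpk = min(Cpu, Cpl) = 0.7426

0.743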